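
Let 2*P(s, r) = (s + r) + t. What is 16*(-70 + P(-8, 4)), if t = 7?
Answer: -1096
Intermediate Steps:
P(s, r) = 7/2 + r/2 + s/2 (P(s, r) = ((s + r) + 7)/2 = ((r + s) + 7)/2 = (7 + r + s)/2 = 7/2 + r/2 + s/2)
16*(-70 + P(-8, 4)) = 16*(-70 + (7/2 + (1/2)*4 + (1/2)*(-8))) = 16*(-70 + (7/2 + 2 - 4)) = 16*(-70 + 3/2) = 16*(-137/2) = -1096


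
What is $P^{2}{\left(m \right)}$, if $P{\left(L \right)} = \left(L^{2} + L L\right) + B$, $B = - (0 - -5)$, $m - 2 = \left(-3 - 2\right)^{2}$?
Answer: $2111209$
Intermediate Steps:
$m = 27$ ($m = 2 + \left(-3 - 2\right)^{2} = 2 + \left(-5\right)^{2} = 2 + 25 = 27$)
$B = -5$ ($B = - (0 + 5) = \left(-1\right) 5 = -5$)
$P{\left(L \right)} = -5 + 2 L^{2}$ ($P{\left(L \right)} = \left(L^{2} + L L\right) - 5 = \left(L^{2} + L^{2}\right) - 5 = 2 L^{2} - 5 = -5 + 2 L^{2}$)
$P^{2}{\left(m \right)} = \left(-5 + 2 \cdot 27^{2}\right)^{2} = \left(-5 + 2 \cdot 729\right)^{2} = \left(-5 + 1458\right)^{2} = 1453^{2} = 2111209$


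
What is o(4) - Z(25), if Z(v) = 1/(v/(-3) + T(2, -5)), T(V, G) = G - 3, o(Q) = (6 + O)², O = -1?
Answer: 1228/49 ≈ 25.061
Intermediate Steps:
o(Q) = 25 (o(Q) = (6 - 1)² = 5² = 25)
T(V, G) = -3 + G
Z(v) = 1/(-8 - v/3) (Z(v) = 1/(v/(-3) + (-3 - 5)) = 1/(v*(-⅓) - 8) = 1/(-v/3 - 8) = 1/(-8 - v/3))
o(4) - Z(25) = 25 - (-3)/(24 + 25) = 25 - (-3)/49 = 25 - 1*(-3/49) = 25 + 3/49 = 1228/49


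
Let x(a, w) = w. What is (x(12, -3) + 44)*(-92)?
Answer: -3772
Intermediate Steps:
(x(12, -3) + 44)*(-92) = (-3 + 44)*(-92) = 41*(-92) = -3772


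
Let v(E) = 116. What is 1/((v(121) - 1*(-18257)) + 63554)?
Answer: 1/81927 ≈ 1.2206e-5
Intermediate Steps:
1/((v(121) - 1*(-18257)) + 63554) = 1/((116 - 1*(-18257)) + 63554) = 1/((116 + 18257) + 63554) = 1/(18373 + 63554) = 1/81927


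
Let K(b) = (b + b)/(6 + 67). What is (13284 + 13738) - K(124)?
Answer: 1972358/73 ≈ 27019.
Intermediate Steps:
K(b) = 2*b/73 (K(b) = (2*b)/73 = (2*b)*(1/73) = 2*b/73)
(13284 + 13738) - K(124) = (13284 + 13738) - 2*124/73 = 27022 - 1*248/73 = 27022 - 248/73 = 1972358/73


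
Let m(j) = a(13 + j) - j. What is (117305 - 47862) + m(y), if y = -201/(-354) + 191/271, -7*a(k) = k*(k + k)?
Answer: 124164375325338/1789536847 ≈ 69384.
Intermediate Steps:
a(k) = -2*k²/7 (a(k) = -k*(k + k)/7 = -k*2*k/7 = -2*k²/7)
y = 40695/31978 (y = -201*(-1/354) + 191*(1/271) = 67/118 + 191/271 = 40695/31978 ≈ 1.2726)
m(j) = -j - 2*(13 + j)²/7 (m(j) = -2*(13 + j)²/7 - j = -j - 2*(13 + j)²/7)
(117305 - 47862) + m(y) = (117305 - 47862) + (-1*40695/31978 - 2*(13 + 40695/31978)²/7) = 69443 + (-40695/31978 - 2*(456409/31978)²/7) = 69443 + (-40695/31978 - 2/7*208309175281/1022592484) = 69443 + (-40695/31978 - 208309175281/3579073694) = 69443 - 106431940883/1789536847 = 124164375325338/1789536847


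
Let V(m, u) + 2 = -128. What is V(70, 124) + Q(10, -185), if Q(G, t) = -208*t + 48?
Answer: 38398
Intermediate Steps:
V(m, u) = -130 (V(m, u) = -2 - 128 = -130)
Q(G, t) = 48 - 208*t
V(70, 124) + Q(10, -185) = -130 + (48 - 208*(-185)) = -130 + (48 + 38480) = -130 + 38528 = 38398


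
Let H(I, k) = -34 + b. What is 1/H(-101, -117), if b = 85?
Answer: 1/51 ≈ 0.019608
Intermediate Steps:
H(I, k) = 51 (H(I, k) = -34 + 85 = 51)
1/H(-101, -117) = 1/51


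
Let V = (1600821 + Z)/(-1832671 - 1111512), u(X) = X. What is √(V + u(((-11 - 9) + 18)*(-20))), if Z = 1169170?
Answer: 3*√104208427543/154957 ≈ 6.2497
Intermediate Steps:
V = -145789/154957 (V = (1600821 + 1169170)/(-1832671 - 1111512) = 2769991/(-2944183) = 2769991*(-1/2944183) = -145789/154957 ≈ -0.94083)
√(V + u(((-11 - 9) + 18)*(-20))) = √(-145789/154957 + ((-11 - 9) + 18)*(-20)) = √(-145789/154957 + (-20 + 18)*(-20)) = √(-145789/154957 - 2*(-20)) = √(-145789/154957 + 40) = √(6052491/154957) = 3*√104208427543/154957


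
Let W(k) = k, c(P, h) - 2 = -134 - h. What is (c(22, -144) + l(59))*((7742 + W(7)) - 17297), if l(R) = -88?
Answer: 725648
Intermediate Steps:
c(P, h) = -132 - h (c(P, h) = 2 + (-134 - h) = -132 - h)
(c(22, -144) + l(59))*((7742 + W(7)) - 17297) = ((-132 - 1*(-144)) - 88)*((7742 + 7) - 17297) = ((-132 + 144) - 88)*(7749 - 17297) = (12 - 88)*(-9548) = -76*(-9548) = 725648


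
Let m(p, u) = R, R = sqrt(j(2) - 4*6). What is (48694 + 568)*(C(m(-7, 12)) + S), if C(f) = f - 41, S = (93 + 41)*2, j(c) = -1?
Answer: 11182474 + 246310*I ≈ 1.1182e+7 + 2.4631e+5*I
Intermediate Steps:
R = 5*I (R = sqrt(-1 - 4*6) = sqrt(-1 - 24) = sqrt(-25) = 5*I ≈ 5.0*I)
S = 268 (S = 134*2 = 268)
m(p, u) = 5*I
C(f) = -41 + f
(48694 + 568)*(C(m(-7, 12)) + S) = (48694 + 568)*((-41 + 5*I) + 268) = 49262*(227 + 5*I) = 11182474 + 246310*I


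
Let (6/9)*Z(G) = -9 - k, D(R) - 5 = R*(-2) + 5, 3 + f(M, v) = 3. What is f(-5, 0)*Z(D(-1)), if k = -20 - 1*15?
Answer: 0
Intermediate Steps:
k = -35 (k = -20 - 15 = -35)
f(M, v) = 0 (f(M, v) = -3 + 3 = 0)
D(R) = 10 - 2*R (D(R) = 5 + (R*(-2) + 5) = 5 + (-2*R + 5) = 5 + (5 - 2*R) = 10 - 2*R)
Z(G) = 39 (Z(G) = 3*(-9 - 1*(-35))/2 = 3*(-9 + 35)/2 = (3/2)*26 = 39)
f(-5, 0)*Z(D(-1)) = 0*39 = 0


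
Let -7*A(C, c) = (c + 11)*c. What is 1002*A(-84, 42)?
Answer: -318636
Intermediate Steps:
A(C, c) = -c*(11 + c)/7 (A(C, c) = -(c + 11)*c/7 = -(11 + c)*c/7 = -c*(11 + c)/7)
1002*A(-84, 42) = 1002*(-1/7*42*(11 + 42)) = 1002*(-1/7*42*53) = 1002*(-318) = -318636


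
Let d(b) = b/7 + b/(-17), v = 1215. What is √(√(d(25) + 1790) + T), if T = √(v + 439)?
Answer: √(238*√6344485 + 14161*√1654)/119 ≈ 9.1106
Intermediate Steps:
d(b) = 10*b/119 (d(b) = b*(⅐) + b*(-1/17) = b/7 - b/17 = 10*b/119)
T = √1654 (T = √(1215 + 439) = √1654 ≈ 40.669)
√(√(d(25) + 1790) + T) = √(√((10/119)*25 + 1790) + √1654) = √(√(250/119 + 1790) + √1654) = √(√(213260/119) + √1654) = √(2*√6344485/119 + √1654) = √(√1654 + 2*√6344485/119)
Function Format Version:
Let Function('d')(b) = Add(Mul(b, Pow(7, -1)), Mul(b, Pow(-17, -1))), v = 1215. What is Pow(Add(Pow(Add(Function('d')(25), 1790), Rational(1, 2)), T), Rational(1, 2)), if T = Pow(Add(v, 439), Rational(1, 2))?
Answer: Mul(Rational(1, 119), Pow(Add(Mul(238, Pow(6344485, Rational(1, 2))), Mul(14161, Pow(1654, Rational(1, 2)))), Rational(1, 2))) ≈ 9.1106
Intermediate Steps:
Function('d')(b) = Mul(Rational(10, 119), b) (Function('d')(b) = Add(Mul(b, Rational(1, 7)), Mul(b, Rational(-1, 17))) = Add(Mul(Rational(1, 7), b), Mul(Rational(-1, 17), b)) = Mul(Rational(10, 119), b))
T = Pow(1654, Rational(1, 2)) (T = Pow(Add(1215, 439), Rational(1, 2)) = Pow(1654, Rational(1, 2)) ≈ 40.669)
Pow(Add(Pow(Add(Function('d')(25), 1790), Rational(1, 2)), T), Rational(1, 2)) = Pow(Add(Pow(Add(Mul(Rational(10, 119), 25), 1790), Rational(1, 2)), Pow(1654, Rational(1, 2))), Rational(1, 2)) = Pow(Add(Pow(Add(Rational(250, 119), 1790), Rational(1, 2)), Pow(1654, Rational(1, 2))), Rational(1, 2)) = Pow(Add(Pow(Rational(213260, 119), Rational(1, 2)), Pow(1654, Rational(1, 2))), Rational(1, 2)) = Pow(Add(Mul(Rational(2, 119), Pow(6344485, Rational(1, 2))), Pow(1654, Rational(1, 2))), Rational(1, 2)) = Pow(Add(Pow(1654, Rational(1, 2)), Mul(Rational(2, 119), Pow(6344485, Rational(1, 2)))), Rational(1, 2))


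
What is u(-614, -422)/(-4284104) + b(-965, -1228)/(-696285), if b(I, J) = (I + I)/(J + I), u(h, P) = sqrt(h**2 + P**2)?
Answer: -386/305390601 - sqrt(138770)/2142052 ≈ -0.00017517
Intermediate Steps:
u(h, P) = sqrt(P**2 + h**2)
b(I, J) = 2*I/(I + J) (b(I, J) = (2*I)/(I + J) = 2*I/(I + J))
u(-614, -422)/(-4284104) + b(-965, -1228)/(-696285) = sqrt((-422)**2 + (-614)**2)/(-4284104) + (2*(-965)/(-965 - 1228))/(-696285) = sqrt(178084 + 376996)*(-1/4284104) + (2*(-965)/(-2193))*(-1/696285) = sqrt(555080)*(-1/4284104) + (2*(-965)*(-1/2193))*(-1/696285) = (2*sqrt(138770))*(-1/4284104) + (1930/2193)*(-1/696285) = -sqrt(138770)/2142052 - 386/305390601 = -386/305390601 - sqrt(138770)/2142052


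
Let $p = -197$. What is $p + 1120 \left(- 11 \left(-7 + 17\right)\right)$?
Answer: $-123397$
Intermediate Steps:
$p + 1120 \left(- 11 \left(-7 + 17\right)\right) = -197 + 1120 \left(- 11 \left(-7 + 17\right)\right) = -197 + 1120 \left(\left(-11\right) 10\right) = -197 + 1120 \left(-110\right) = -197 - 123200 = -123397$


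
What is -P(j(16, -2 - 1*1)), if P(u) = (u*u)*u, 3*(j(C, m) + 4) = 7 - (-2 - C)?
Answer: -2197/27 ≈ -81.370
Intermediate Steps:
j(C, m) = -1 + C/3 (j(C, m) = -4 + (7 - (-2 - C))/3 = -4 + (7 + (2 + C))/3 = -4 + (9 + C)/3 = -4 + (3 + C/3) = -1 + C/3)
P(u) = u³ (P(u) = u²*u = u³)
-P(j(16, -2 - 1*1)) = -(-1 + (⅓)*16)³ = -(-1 + 16/3)³ = -(13/3)³ = -1*2197/27 = -2197/27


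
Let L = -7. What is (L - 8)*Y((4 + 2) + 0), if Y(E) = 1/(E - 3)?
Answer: -5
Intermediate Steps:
Y(E) = 1/(-3 + E)
(L - 8)*Y((4 + 2) + 0) = (-7 - 8)/(-3 + ((4 + 2) + 0)) = -15/(-3 + (6 + 0)) = -15/(-3 + 6) = -15/3 = -15*⅓ = -5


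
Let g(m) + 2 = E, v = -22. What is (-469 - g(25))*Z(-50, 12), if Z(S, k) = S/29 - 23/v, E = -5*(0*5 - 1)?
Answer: 102188/319 ≈ 320.34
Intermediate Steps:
E = 5 (E = -5*(0 - 1) = -5*(-1) = 5)
g(m) = 3 (g(m) = -2 + 5 = 3)
Z(S, k) = 23/22 + S/29 (Z(S, k) = S/29 - 23/(-22) = S*(1/29) - 23*(-1/22) = S/29 + 23/22 = 23/22 + S/29)
(-469 - g(25))*Z(-50, 12) = (-469 - 1*3)*(23/22 + (1/29)*(-50)) = (-469 - 3)*(23/22 - 50/29) = -472*(-433/638) = 102188/319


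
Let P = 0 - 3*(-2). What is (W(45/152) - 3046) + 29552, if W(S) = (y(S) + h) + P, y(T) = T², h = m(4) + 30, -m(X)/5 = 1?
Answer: 613112873/23104 ≈ 26537.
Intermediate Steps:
m(X) = -5 (m(X) = -5*1 = -5)
P = 6 (P = 0 + 6 = 6)
h = 25 (h = -5 + 30 = 25)
W(S) = 31 + S² (W(S) = (S² + 25) + 6 = (25 + S²) + 6 = 31 + S²)
(W(45/152) - 3046) + 29552 = ((31 + (45/152)²) - 3046) + 29552 = ((31 + 2025/23104) - 3046) + 29552 = (718249/23104 - 3046) + 29552 = -69656535/23104 + 29552 = 613112873/23104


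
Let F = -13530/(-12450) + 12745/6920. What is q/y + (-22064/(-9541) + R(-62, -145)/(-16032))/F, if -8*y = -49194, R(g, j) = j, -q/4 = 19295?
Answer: -49214145090060425/4185456641206668 ≈ -11.758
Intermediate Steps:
q = -77180 (q = -4*19295 = -77180)
y = 24597/4 (y = -1/8*(-49194) = 24597/4 ≈ 6149.3)
F = 1682019/574360 (F = -13530*(-1/12450) + 12745*(1/6920) = 451/415 + 2549/1384 = 1682019/574360 ≈ 2.9285)
q/y + (-22064/(-9541) + R(-62, -145)/(-16032))/F = -77180/24597/4 + (-22064/(-9541) - 145/(-16032))/(1682019/574360) = -77180*4/24597 + (-22064*(-1/9541) - 145*(-1/16032))*(574360/1682019) = -308720/24597 + (3152/1363 + 145/16032)*(574360/1682019) = -308720/24597 + (50730499/21851616)*(574360/1682019) = -308720/24597 + 3642196175705/4594354161588 = -49214145090060425/4185456641206668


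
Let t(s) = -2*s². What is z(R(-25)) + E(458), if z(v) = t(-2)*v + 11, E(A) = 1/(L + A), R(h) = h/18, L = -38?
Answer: 27863/1260 ≈ 22.113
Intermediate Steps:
R(h) = h/18 (R(h) = h*(1/18) = h/18)
E(A) = 1/(-38 + A)
z(v) = 11 - 8*v (z(v) = (-2*(-2)²)*v + 11 = (-2*4)*v + 11 = -8*v + 11 = 11 - 8*v)
z(R(-25)) + E(458) = (11 - 4*(-25)/9) + 1/(-38 + 458) = (11 - 8*(-25/18)) + 1/420 = (11 + 100/9) + 1/420 = 199/9 + 1/420 = 27863/1260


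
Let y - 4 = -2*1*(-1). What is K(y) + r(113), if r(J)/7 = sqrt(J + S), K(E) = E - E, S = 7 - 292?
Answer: 14*I*sqrt(43) ≈ 91.804*I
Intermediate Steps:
S = -285
y = 6 (y = 4 - 2*1*(-1) = 4 - 2*(-1) = 4 + 2 = 6)
K(E) = 0
r(J) = 7*sqrt(-285 + J) (r(J) = 7*sqrt(J - 285) = 7*sqrt(-285 + J))
K(y) + r(113) = 0 + 7*sqrt(-285 + 113) = 0 + 7*sqrt(-172) = 0 + 7*(2*I*sqrt(43)) = 0 + 14*I*sqrt(43) = 14*I*sqrt(43)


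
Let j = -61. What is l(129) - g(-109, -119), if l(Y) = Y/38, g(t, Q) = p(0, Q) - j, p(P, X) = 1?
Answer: -2227/38 ≈ -58.605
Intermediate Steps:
g(t, Q) = 62 (g(t, Q) = 1 - 1*(-61) = 1 + 61 = 62)
l(Y) = Y/38 (l(Y) = Y*(1/38) = Y/38)
l(129) - g(-109, -119) = (1/38)*129 - 1*62 = 129/38 - 62 = -2227/38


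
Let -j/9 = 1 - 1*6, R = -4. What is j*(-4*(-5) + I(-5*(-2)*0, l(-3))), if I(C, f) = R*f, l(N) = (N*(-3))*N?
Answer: 5760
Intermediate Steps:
l(N) = -3*N² (l(N) = (-3*N)*N = -3*N²)
I(C, f) = -4*f
j = 45 (j = -9*(1 - 1*6) = -9*(1 - 6) = -9*(-5) = 45)
j*(-4*(-5) + I(-5*(-2)*0, l(-3))) = 45*(-4*(-5) - (-12)*(-3)²) = 45*(20 - (-12)*9) = 45*(20 - 4*(-27)) = 45*(20 + 108) = 45*128 = 5760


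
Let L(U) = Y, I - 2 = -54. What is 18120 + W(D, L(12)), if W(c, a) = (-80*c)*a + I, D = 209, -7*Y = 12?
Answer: 327116/7 ≈ 46731.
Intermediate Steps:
Y = -12/7 (Y = -⅐*12 = -12/7 ≈ -1.7143)
I = -52 (I = 2 - 54 = -52)
L(U) = -12/7
W(c, a) = -52 - 80*a*c (W(c, a) = (-80*c)*a - 52 = -80*a*c - 52 = -52 - 80*a*c)
18120 + W(D, L(12)) = 18120 + (-52 - 80*(-12/7)*209) = 18120 + (-52 + 200640/7) = 18120 + 200276/7 = 327116/7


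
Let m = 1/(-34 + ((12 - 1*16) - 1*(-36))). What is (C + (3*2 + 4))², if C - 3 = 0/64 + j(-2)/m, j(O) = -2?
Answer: 289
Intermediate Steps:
m = -½ (m = 1/(-34 + ((12 - 16) + 36)) = 1/(-34 + (-4 + 36)) = 1/(-34 + 32) = 1/(-2) = -½ ≈ -0.50000)
C = 7 (C = 3 + (0/64 - 2/(-½)) = 3 + (0*(1/64) - 2*(-2)) = 3 + (0 + 4) = 3 + 4 = 7)
(C + (3*2 + 4))² = (7 + (3*2 + 4))² = (7 + (6 + 4))² = (7 + 10)² = 17² = 289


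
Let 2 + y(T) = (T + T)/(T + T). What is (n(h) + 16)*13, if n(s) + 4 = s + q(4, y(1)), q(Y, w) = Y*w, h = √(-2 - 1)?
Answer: 104 + 13*I*√3 ≈ 104.0 + 22.517*I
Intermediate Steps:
y(T) = -1 (y(T) = -2 + (T + T)/(T + T) = -2 + (2*T)/((2*T)) = -2 + (2*T)*(1/(2*T)) = -2 + 1 = -1)
h = I*√3 (h = √(-3) = I*√3 ≈ 1.732*I)
n(s) = -8 + s (n(s) = -4 + (s + 4*(-1)) = -4 + (s - 4) = -4 + (-4 + s) = -8 + s)
(n(h) + 16)*13 = ((-8 + I*√3) + 16)*13 = (8 + I*√3)*13 = 104 + 13*I*√3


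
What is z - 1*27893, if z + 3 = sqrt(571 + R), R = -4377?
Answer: -27896 + I*sqrt(3806) ≈ -27896.0 + 61.693*I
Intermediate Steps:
z = -3 + I*sqrt(3806) (z = -3 + sqrt(571 - 4377) = -3 + sqrt(-3806) = -3 + I*sqrt(3806) ≈ -3.0 + 61.693*I)
z - 1*27893 = (-3 + I*sqrt(3806)) - 1*27893 = (-3 + I*sqrt(3806)) - 27893 = -27896 + I*sqrt(3806)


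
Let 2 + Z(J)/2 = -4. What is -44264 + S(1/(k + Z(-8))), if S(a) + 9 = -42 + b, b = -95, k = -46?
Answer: -44410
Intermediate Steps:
Z(J) = -12 (Z(J) = -4 + 2*(-4) = -4 - 8 = -12)
S(a) = -146 (S(a) = -9 + (-42 - 95) = -9 - 137 = -146)
-44264 + S(1/(k + Z(-8))) = -44264 - 146 = -44410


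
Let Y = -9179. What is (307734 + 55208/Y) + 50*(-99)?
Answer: 41480584/137 ≈ 3.0278e+5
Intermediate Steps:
(307734 + 55208/Y) + 50*(-99) = (307734 + 55208/(-9179)) + 50*(-99) = (307734 + 55208*(-1/9179)) - 4950 = (307734 - 824/137) - 4950 = 42158734/137 - 4950 = 41480584/137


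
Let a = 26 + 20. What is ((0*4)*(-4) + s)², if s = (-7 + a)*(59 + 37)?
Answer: 14017536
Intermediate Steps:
a = 46
s = 3744 (s = (-7 + 46)*(59 + 37) = 39*96 = 3744)
((0*4)*(-4) + s)² = ((0*4)*(-4) + 3744)² = (0*(-4) + 3744)² = (0 + 3744)² = 3744² = 14017536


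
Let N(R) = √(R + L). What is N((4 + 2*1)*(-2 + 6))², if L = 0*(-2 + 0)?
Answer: 24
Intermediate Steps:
L = 0 (L = 0*(-2) = 0)
N(R) = √R (N(R) = √(R + 0) = √R)
N((4 + 2*1)*(-2 + 6))² = (√((4 + 2*1)*(-2 + 6)))² = (√((4 + 2)*4))² = (√(6*4))² = (√24)² = (2*√6)² = 24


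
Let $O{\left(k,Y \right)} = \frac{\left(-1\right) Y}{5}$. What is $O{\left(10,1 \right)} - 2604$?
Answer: $- \frac{13021}{5} \approx -2604.2$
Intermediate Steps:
$O{\left(k,Y \right)} = - \frac{Y}{5}$ ($O{\left(k,Y \right)} = - Y \frac{1}{5} = - \frac{Y}{5}$)
$O{\left(10,1 \right)} - 2604 = \left(- \frac{1}{5}\right) 1 - 2604 = - \frac{1}{5} - 2604 = - \frac{13021}{5}$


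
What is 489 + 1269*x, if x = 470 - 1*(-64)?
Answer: 678135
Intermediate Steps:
x = 534 (x = 470 + 64 = 534)
489 + 1269*x = 489 + 1269*534 = 489 + 677646 = 678135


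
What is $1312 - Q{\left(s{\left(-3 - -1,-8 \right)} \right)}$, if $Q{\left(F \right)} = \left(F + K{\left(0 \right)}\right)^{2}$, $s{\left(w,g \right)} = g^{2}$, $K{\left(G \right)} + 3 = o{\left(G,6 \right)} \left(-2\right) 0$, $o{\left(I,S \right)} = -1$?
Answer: $-2409$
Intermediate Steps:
$K{\left(G \right)} = -3$ ($K{\left(G \right)} = -3 + \left(-1\right) \left(-2\right) 0 = -3 + 2 \cdot 0 = -3 + 0 = -3$)
$Q{\left(F \right)} = \left(-3 + F\right)^{2}$ ($Q{\left(F \right)} = \left(F - 3\right)^{2} = \left(-3 + F\right)^{2}$)
$1312 - Q{\left(s{\left(-3 - -1,-8 \right)} \right)} = 1312 - \left(-3 + \left(-8\right)^{2}\right)^{2} = 1312 - \left(-3 + 64\right)^{2} = 1312 - 61^{2} = 1312 - 3721 = -2409$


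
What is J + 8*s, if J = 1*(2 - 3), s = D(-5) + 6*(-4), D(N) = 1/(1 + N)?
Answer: -195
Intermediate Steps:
s = -97/4 (s = 1/(1 - 5) + 6*(-4) = 1/(-4) - 24 = -¼ - 24 = -97/4 ≈ -24.250)
J = -1 (J = 1*(-1) = -1)
J + 8*s = -1 + 8*(-97/4) = -1 - 194 = -195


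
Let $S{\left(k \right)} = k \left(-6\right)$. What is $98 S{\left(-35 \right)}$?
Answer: $20580$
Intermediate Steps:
$S{\left(k \right)} = - 6 k$
$98 S{\left(-35 \right)} = 98 \left(\left(-6\right) \left(-35\right)\right) = 98 \cdot 210 = 20580$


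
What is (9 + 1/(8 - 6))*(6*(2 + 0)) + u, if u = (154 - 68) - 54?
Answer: 146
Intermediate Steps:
u = 32 (u = 86 - 54 = 32)
(9 + 1/(8 - 6))*(6*(2 + 0)) + u = (9 + 1/(8 - 6))*(6*(2 + 0)) + 32 = (9 + 1/2)*(6*2) + 32 = (9 + 1/2)*12 + 32 = (19/2)*12 + 32 = 114 + 32 = 146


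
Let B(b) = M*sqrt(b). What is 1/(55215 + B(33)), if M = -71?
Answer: 18405/1016176624 + 71*sqrt(33)/3048529872 ≈ 1.8246e-5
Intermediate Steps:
B(b) = -71*sqrt(b)
1/(55215 + B(33)) = 1/(55215 - 71*sqrt(33))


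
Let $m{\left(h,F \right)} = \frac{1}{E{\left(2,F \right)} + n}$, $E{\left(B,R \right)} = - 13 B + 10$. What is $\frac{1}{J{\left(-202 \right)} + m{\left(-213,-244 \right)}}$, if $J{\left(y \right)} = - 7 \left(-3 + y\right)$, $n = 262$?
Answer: $\frac{246}{353011} \approx 0.00069686$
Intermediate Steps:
$E{\left(B,R \right)} = 10 - 13 B$
$m{\left(h,F \right)} = \frac{1}{246}$ ($m{\left(h,F \right)} = \frac{1}{\left(10 - 26\right) + 262} = \frac{1}{-16 + 262} = \frac{1}{246}$)
$J{\left(y \right)} = 21 - 7 y$
$\frac{1}{J{\left(-202 \right)} + m{\left(-213,-244 \right)}} = \frac{1}{\left(21 - -1414\right) + \frac{1}{246}} = \frac{1}{\left(21 + 1414\right) + \frac{1}{246}} = \frac{1}{1435 + \frac{1}{246}} = \frac{1}{\frac{353011}{246}} = \frac{246}{353011}$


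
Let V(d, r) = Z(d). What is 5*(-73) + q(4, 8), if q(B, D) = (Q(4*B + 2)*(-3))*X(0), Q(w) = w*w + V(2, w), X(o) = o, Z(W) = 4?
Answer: -365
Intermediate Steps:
V(d, r) = 4
Q(w) = 4 + w² (Q(w) = w*w + 4 = w² + 4 = 4 + w²)
q(B, D) = 0 (q(B, D) = ((4 + (4*B + 2)²)*(-3))*0 = ((4 + (2 + 4*B)²)*(-3))*0 = (-12 - 3*(2 + 4*B)²)*0 = 0)
5*(-73) + q(4, 8) = 5*(-73) + 0 = -365 + 0 = -365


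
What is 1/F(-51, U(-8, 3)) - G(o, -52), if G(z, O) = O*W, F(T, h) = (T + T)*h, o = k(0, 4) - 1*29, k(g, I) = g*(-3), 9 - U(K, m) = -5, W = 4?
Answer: 297023/1428 ≈ 208.00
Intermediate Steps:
U(K, m) = 14 (U(K, m) = 9 - 1*(-5) = 9 + 5 = 14)
k(g, I) = -3*g
o = -29 (o = -3*0 - 1*29 = 0 - 29 = -29)
F(T, h) = 2*T*h (F(T, h) = (2*T)*h = 2*T*h)
G(z, O) = 4*O (G(z, O) = O*4 = 4*O)
1/F(-51, U(-8, 3)) - G(o, -52) = 1/(2*(-51)*14) - 4*(-52) = 1/(-1428) - 1*(-208) = -1/1428 + 208 = 297023/1428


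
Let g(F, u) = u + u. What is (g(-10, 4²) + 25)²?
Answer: 3249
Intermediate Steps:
g(F, u) = 2*u
(g(-10, 4²) + 25)² = (2*4² + 25)² = (2*16 + 25)² = (32 + 25)² = 57² = 3249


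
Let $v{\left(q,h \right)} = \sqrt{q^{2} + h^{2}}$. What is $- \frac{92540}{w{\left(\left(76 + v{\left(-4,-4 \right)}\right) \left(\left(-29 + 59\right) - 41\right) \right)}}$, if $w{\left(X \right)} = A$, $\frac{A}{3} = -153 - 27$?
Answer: $\frac{4627}{27} \approx 171.37$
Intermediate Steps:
$v{\left(q,h \right)} = \sqrt{h^{2} + q^{2}}$
$A = -540$ ($A = 3 \left(-153 - 27\right) = 3 \left(-180\right) = -540$)
$w{\left(X \right)} = -540$
$- \frac{92540}{w{\left(\left(76 + v{\left(-4,-4 \right)}\right) \left(\left(-29 + 59\right) - 41\right) \right)}} = - \frac{92540}{-540} = \left(-92540\right) \left(- \frac{1}{540}\right) = \frac{4627}{27}$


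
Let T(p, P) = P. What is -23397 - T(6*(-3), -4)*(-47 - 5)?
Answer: -23605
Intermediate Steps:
-23397 - T(6*(-3), -4)*(-47 - 5) = -23397 - (-4)*(-47 - 5) = -23397 - (-4)*(-52) = -23397 - 1*208 = -23397 - 208 = -23605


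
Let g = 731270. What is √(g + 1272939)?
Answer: √2004209 ≈ 1415.7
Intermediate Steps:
√(g + 1272939) = √(731270 + 1272939) = √2004209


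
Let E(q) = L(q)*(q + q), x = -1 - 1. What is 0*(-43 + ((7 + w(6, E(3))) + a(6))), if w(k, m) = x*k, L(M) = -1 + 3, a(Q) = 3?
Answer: 0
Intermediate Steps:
x = -2
L(M) = 2
E(q) = 4*q (E(q) = 2*(q + q) = 2*(2*q) = 4*q)
w(k, m) = -2*k
0*(-43 + ((7 + w(6, E(3))) + a(6))) = 0*(-43 + ((7 - 2*6) + 3)) = 0*(-43 + ((7 - 12) + 3)) = 0*(-43 + (-5 + 3)) = 0*(-43 - 2) = 0*(-45) = 0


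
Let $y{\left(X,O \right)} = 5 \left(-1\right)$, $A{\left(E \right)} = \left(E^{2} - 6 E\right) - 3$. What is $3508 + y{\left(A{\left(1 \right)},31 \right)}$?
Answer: $3503$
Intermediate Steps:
$A{\left(E \right)} = -3 + E^{2} - 6 E$
$y{\left(X,O \right)} = -5$
$3508 + y{\left(A{\left(1 \right)},31 \right)} = 3508 - 5 = 3503$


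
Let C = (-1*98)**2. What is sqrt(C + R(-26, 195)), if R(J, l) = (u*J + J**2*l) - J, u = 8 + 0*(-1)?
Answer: sqrt(141242) ≈ 375.82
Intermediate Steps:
u = 8 (u = 8 + 0 = 8)
C = 9604 (C = (-98)**2 = 9604)
R(J, l) = 7*J + l*J**2 (R(J, l) = (8*J + J**2*l) - J = (8*J + l*J**2) - J = 7*J + l*J**2)
sqrt(C + R(-26, 195)) = sqrt(9604 - 26*(7 - 26*195)) = sqrt(9604 - 26*(7 - 5070)) = sqrt(9604 - 26*(-5063)) = sqrt(9604 + 131638) = sqrt(141242)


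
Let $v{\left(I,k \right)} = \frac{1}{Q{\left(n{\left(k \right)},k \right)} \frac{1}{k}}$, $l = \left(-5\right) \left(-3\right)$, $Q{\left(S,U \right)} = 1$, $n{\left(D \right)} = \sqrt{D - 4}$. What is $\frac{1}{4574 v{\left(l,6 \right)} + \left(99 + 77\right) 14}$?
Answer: $\frac{1}{29908} \approx 3.3436 \cdot 10^{-5}$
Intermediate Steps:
$n{\left(D \right)} = \sqrt{-4 + D}$
$l = 15$
$v{\left(I,k \right)} = k$ ($v{\left(I,k \right)} = \frac{1}{1 \frac{1}{k}} = \frac{1}{\frac{1}{k}} = k$)
$\frac{1}{4574 v{\left(l,6 \right)} + \left(99 + 77\right) 14} = \frac{1}{4574 \cdot 6 + \left(99 + 77\right) 14} = \frac{1}{27444 + 176 \cdot 14} = \frac{1}{27444 + 2464} = \frac{1}{29908}$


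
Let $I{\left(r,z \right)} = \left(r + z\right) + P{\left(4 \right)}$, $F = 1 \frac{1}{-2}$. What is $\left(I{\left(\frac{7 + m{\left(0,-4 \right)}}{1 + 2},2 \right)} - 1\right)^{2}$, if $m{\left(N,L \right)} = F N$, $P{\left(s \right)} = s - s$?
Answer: $\frac{100}{9} \approx 11.111$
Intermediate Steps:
$F = - \frac{1}{2}$ ($F = 1 \left(- \frac{1}{2}\right) = - \frac{1}{2} \approx -0.5$)
$P{\left(s \right)} = 0$
$m{\left(N,L \right)} = - \frac{N}{2}$
$I{\left(r,z \right)} = r + z$ ($I{\left(r,z \right)} = \left(r + z\right) + 0 = r + z$)
$\left(I{\left(\frac{7 + m{\left(0,-4 \right)}}{1 + 2},2 \right)} - 1\right)^{2} = \left(\left(\frac{7 - 0}{1 + 2} + 2\right) - 1\right)^{2} = \left(\left(\frac{7 + 0}{3} + 2\right) - 1\right)^{2} = \left(\left(7 \cdot \frac{1}{3} + 2\right) - 1\right)^{2} = \left(\left(\frac{7}{3} + 2\right) - 1\right)^{2} = \left(\frac{13}{3} - 1\right)^{2} = \left(\frac{10}{3}\right)^{2} = \frac{100}{9}$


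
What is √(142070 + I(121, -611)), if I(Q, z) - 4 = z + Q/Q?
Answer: 2*√35366 ≈ 376.12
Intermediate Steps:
I(Q, z) = 5 + z (I(Q, z) = 4 + (z + Q/Q) = 4 + (z + 1) = 4 + (1 + z) = 5 + z)
√(142070 + I(121, -611)) = √(142070 + (5 - 611)) = √(142070 - 606) = √141464 = 2*√35366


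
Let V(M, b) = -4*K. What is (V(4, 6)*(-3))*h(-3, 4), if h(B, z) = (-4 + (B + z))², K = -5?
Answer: -540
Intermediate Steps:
h(B, z) = (-4 + B + z)²
V(M, b) = 20 (V(M, b) = -4*(-5) = 20)
(V(4, 6)*(-3))*h(-3, 4) = (20*(-3))*(-4 - 3 + 4)² = -60*(-3)² = -60*9 = -540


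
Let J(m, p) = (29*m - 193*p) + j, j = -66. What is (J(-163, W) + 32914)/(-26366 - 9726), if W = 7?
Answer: -13385/18046 ≈ -0.74172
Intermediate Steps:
J(m, p) = -66 - 193*p + 29*m (J(m, p) = (29*m - 193*p) - 66 = (-193*p + 29*m) - 66 = -66 - 193*p + 29*m)
(J(-163, W) + 32914)/(-26366 - 9726) = ((-66 - 193*7 + 29*(-163)) + 32914)/(-26366 - 9726) = ((-66 - 1351 - 4727) + 32914)/(-36092) = (-6144 + 32914)*(-1/36092) = 26770*(-1/36092) = -13385/18046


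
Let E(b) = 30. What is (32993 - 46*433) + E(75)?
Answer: 13105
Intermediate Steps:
(32993 - 46*433) + E(75) = (32993 - 46*433) + 30 = (32993 - 19918) + 30 = 13075 + 30 = 13105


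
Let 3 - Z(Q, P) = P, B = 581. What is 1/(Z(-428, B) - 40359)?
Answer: -1/40937 ≈ -2.4428e-5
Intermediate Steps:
Z(Q, P) = 3 - P
1/(Z(-428, B) - 40359) = 1/((3 - 1*581) - 40359) = 1/((3 - 581) - 40359) = 1/(-578 - 40359) = 1/(-40937) = -1/40937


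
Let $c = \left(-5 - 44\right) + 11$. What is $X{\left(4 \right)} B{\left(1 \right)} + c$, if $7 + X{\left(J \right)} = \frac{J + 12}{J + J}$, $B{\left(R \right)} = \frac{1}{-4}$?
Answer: $- \frac{147}{4} \approx -36.75$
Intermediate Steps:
$B{\left(R \right)} = - \frac{1}{4}$
$c = -38$ ($c = -49 + 11 = -38$)
$X{\left(J \right)} = -7 + \frac{12 + J}{2 J}$ ($X{\left(J \right)} = -7 + \frac{J + 12}{J + J} = -7 + \frac{12 + J}{2 J}$)
$X{\left(4 \right)} B{\left(1 \right)} + c = \left(- \frac{13}{2} + \frac{6}{4}\right) \left(- \frac{1}{4}\right) - 38 = \left(- \frac{13}{2} + 6 \cdot \frac{1}{4}\right) \left(- \frac{1}{4}\right) - 38 = \left(- \frac{13}{2} + \frac{3}{2}\right) \left(- \frac{1}{4}\right) - 38 = \left(-5\right) \left(- \frac{1}{4}\right) - 38 = \frac{5}{4} - 38 = - \frac{147}{4}$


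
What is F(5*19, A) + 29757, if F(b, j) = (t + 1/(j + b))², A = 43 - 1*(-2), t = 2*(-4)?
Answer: 584489361/19600 ≈ 29821.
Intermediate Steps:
t = -8
A = 45 (A = 43 + 2 = 45)
F(b, j) = (-8 + 1/(b + j))² (F(b, j) = (-8 + 1/(j + b))² = (-8 + 1/(b + j))²)
F(5*19, A) + 29757 = (1 - 40*19 - 8*45)²/(5*19 + 45)² + 29757 = (1 - 8*95 - 360)²/(95 + 45)² + 29757 = (1 - 760 - 360)²/140² + 29757 = (1/19600)*(-1119)² + 29757 = (1/19600)*1252161 + 29757 = 1252161/19600 + 29757 = 584489361/19600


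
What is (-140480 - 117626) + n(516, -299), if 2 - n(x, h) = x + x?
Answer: -259136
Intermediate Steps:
n(x, h) = 2 - 2*x (n(x, h) = 2 - (x + x) = 2 - 2*x)
(-140480 - 117626) + n(516, -299) = (-140480 - 117626) + (2 - 2*516) = -258106 + (2 - 1032) = -258106 - 1030 = -259136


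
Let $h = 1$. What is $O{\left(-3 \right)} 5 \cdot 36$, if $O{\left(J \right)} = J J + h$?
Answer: $1800$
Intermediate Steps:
$O{\left(J \right)} = 1 + J^{2}$ ($O{\left(J \right)} = J J + 1 = J^{2} + 1 = 1 + J^{2}$)
$O{\left(-3 \right)} 5 \cdot 36 = \left(1 + \left(-3\right)^{2}\right) 5 \cdot 36 = \left(1 + 9\right) 5 \cdot 36 = 10 \cdot 5 \cdot 36 = 50 \cdot 36 = 1800$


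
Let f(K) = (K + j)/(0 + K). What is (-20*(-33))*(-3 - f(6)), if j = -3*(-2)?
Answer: -3300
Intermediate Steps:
j = 6
f(K) = (6 + K)/K (f(K) = (K + 6)/(0 + K) = (6 + K)/K)
(-20*(-33))*(-3 - f(6)) = (-20*(-33))*(-3 - (6 + 6)/6) = 660*(-3 - 12/6) = 660*(-3 - 1*2) = 660*(-3 - 2) = 660*(-5) = -3300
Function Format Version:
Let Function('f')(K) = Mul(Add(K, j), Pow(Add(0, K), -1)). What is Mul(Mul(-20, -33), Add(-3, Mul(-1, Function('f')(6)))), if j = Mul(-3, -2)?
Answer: -3300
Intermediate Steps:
j = 6
Function('f')(K) = Mul(Pow(K, -1), Add(6, K)) (Function('f')(K) = Mul(Add(K, 6), Pow(Add(0, K), -1)) = Mul(Add(6, K), Pow(K, -1)) = Mul(Pow(K, -1), Add(6, K)))
Mul(Mul(-20, -33), Add(-3, Mul(-1, Function('f')(6)))) = Mul(Mul(-20, -33), Add(-3, Mul(-1, Mul(Pow(6, -1), Add(6, 6))))) = Mul(660, Add(-3, Mul(-1, Mul(Rational(1, 6), 12)))) = Mul(660, Add(-3, Mul(-1, 2))) = Mul(660, Add(-3, -2)) = Mul(660, -5) = -3300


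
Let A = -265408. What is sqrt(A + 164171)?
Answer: I*sqrt(101237) ≈ 318.18*I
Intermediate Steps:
sqrt(A + 164171) = sqrt(-265408 + 164171) = sqrt(-101237) = I*sqrt(101237)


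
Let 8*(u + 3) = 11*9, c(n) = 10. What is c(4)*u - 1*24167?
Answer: -96293/4 ≈ -24073.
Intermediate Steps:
u = 75/8 (u = -3 + (11*9)/8 = -3 + (⅛)*99 = -3 + 99/8 = 75/8 ≈ 9.3750)
c(4)*u - 1*24167 = 10*(75/8) - 1*24167 = 375/4 - 24167 = -96293/4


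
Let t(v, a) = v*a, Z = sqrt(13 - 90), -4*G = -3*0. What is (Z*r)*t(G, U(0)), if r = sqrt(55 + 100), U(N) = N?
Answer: 0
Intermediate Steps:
G = 0 (G = -(-3)*0/4 = -1/4*0 = 0)
r = sqrt(155) ≈ 12.450
Z = I*sqrt(77) (Z = sqrt(-77) = I*sqrt(77) ≈ 8.775*I)
t(v, a) = a*v
(Z*r)*t(G, U(0)) = ((I*sqrt(77))*sqrt(155))*(0*0) = (I*sqrt(11935))*0 = 0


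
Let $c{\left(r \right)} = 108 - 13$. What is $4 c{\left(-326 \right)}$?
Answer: $380$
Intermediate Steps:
$c{\left(r \right)} = 95$ ($c{\left(r \right)} = 108 - 13 = 95$)
$4 c{\left(-326 \right)} = 4 \cdot 95 = 380$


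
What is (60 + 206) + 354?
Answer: 620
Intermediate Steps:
(60 + 206) + 354 = 266 + 354 = 620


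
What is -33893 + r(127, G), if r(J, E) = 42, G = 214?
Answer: -33851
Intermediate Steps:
-33893 + r(127, G) = -33893 + 42 = -33851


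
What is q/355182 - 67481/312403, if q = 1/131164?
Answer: -3143743544682485/14553947254590744 ≈ -0.21601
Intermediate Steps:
q = 1/131164 ≈ 7.6240e-6
q/355182 - 67481/312403 = (1/131164)/355182 - 67481/312403 = (1/131164)*(1/355182) - 67481*1/312403 = 1/46587091848 - 67481/312403 = -3143743544682485/14553947254590744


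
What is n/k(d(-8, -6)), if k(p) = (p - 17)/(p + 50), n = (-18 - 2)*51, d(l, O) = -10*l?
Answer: -44200/21 ≈ -2104.8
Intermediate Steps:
n = -1020 (n = -20*51 = -1020)
k(p) = (-17 + p)/(50 + p)
n/k(d(-8, -6)) = -1020*(50 - 10*(-8))/(-17 - 10*(-8)) = -1020*(50 + 80)/(-17 + 80) = -1020/(63/130) = -1020/((1/130)*63) = -1020/63/130 = -1020*130/63 = -44200/21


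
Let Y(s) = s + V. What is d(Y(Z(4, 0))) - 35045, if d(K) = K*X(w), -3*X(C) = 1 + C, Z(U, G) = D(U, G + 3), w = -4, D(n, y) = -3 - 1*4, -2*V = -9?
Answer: -70095/2 ≈ -35048.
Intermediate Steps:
V = 9/2 (V = -½*(-9) = 9/2 ≈ 4.5000)
D(n, y) = -7 (D(n, y) = -3 - 4 = -7)
Z(U, G) = -7
X(C) = -⅓ - C/3 (X(C) = -(1 + C)/3 = -⅓ - C/3)
Y(s) = 9/2 + s (Y(s) = s + 9/2 = 9/2 + s)
d(K) = K (d(K) = K*(-⅓ - ⅓*(-4)) = K*(-⅓ + 4/3) = K*1 = K)
d(Y(Z(4, 0))) - 35045 = (9/2 - 7) - 35045 = -5/2 - 35045 = -70095/2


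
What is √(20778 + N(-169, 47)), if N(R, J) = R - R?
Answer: √20778 ≈ 144.15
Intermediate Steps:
N(R, J) = 0
√(20778 + N(-169, 47)) = √(20778 + 0) = √20778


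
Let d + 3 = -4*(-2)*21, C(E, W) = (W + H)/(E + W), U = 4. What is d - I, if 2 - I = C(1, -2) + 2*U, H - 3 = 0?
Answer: 170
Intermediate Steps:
H = 3 (H = 3 + 0 = 3)
C(E, W) = (3 + W)/(E + W) (C(E, W) = (W + 3)/(E + W) = (3 + W)/(E + W))
d = 165 (d = -3 - 4*(-2)*21 = -3 + 8*21 = -3 + 168 = 165)
I = -5 (I = 2 - ((3 - 2)/(1 - 2) + 2*4) = 2 - (1/(-1) + 8) = 2 - (-1*1 + 8) = 2 - (-1 + 8) = 2 - 1*7 = 2 - 7 = -5)
d - I = 165 - 1*(-5) = 165 + 5 = 170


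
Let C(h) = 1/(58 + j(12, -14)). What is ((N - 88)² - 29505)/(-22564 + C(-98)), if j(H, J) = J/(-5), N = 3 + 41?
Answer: 8380976/6859451 ≈ 1.2218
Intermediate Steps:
N = 44
j(H, J) = -J/5 (j(H, J) = J*(-⅕) = -J/5)
C(h) = 5/304 (C(h) = 1/(58 - ⅕*(-14)) = 1/(58 + 14/5) = 1/(304/5) = 5/304)
((N - 88)² - 29505)/(-22564 + C(-98)) = ((44 - 88)² - 29505)/(-22564 + 5/304) = ((-44)² - 29505)/(-6859451/304) = (1936 - 29505)*(-304/6859451) = -27569*(-304/6859451) = 8380976/6859451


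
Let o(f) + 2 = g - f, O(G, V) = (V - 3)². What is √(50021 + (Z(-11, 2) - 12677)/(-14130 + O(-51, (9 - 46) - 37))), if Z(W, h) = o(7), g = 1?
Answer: √966485626/139 ≈ 223.66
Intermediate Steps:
O(G, V) = (-3 + V)²
o(f) = -1 - f (o(f) = -2 + (1 - f) = -1 - f)
Z(W, h) = -8 (Z(W, h) = -1 - 1*7 = -1 - 7 = -8)
√(50021 + (Z(-11, 2) - 12677)/(-14130 + O(-51, (9 - 46) - 37))) = √(50021 + (-8 - 12677)/(-14130 + (-3 + ((9 - 46) - 37))²)) = √(50021 - 12685/(-14130 + (-3 + (-37 - 37))²)) = √(50021 - 12685/(-14130 + (-3 - 74)²)) = √(50021 - 12685/(-14130 + (-77)²)) = √(50021 - 12685/(-14130 + 5929)) = √(50021 - 12685/(-8201)) = √(50021 - 12685*(-1/8201)) = √(50021 + 215/139) = √(6953134/139) = √966485626/139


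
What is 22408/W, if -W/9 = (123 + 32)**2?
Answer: -22408/216225 ≈ -0.10363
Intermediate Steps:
W = -216225 (W = -9*(123 + 32)**2 = -9*155**2 = -9*24025 = -216225)
22408/W = 22408/(-216225) = 22408*(-1/216225) = -22408/216225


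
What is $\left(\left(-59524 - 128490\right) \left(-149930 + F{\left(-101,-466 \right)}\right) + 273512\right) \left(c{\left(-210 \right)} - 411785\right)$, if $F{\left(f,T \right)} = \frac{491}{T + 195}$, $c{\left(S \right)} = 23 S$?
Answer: $- \frac{3182675678875429290}{271} \approx -1.1744 \cdot 10^{16}$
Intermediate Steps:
$F{\left(f,T \right)} = \frac{491}{195 + T}$
$\left(\left(-59524 - 128490\right) \left(-149930 + F{\left(-101,-466 \right)}\right) + 273512\right) \left(c{\left(-210 \right)} - 411785\right) = \left(\left(-59524 - 128490\right) \left(-149930 + \frac{491}{195 - 466}\right) + 273512\right) \left(23 \left(-210\right) - 411785\right) = \left(- 188014 \left(-149930 + \frac{491}{-271}\right) + 273512\right) \left(-4830 - 411785\right) = \left(- 188014 \left(-149930 + 491 \left(- \frac{1}{271}\right)\right) + 273512\right) \left(-416615\right) = \left(- 188014 \left(-149930 - \frac{491}{271}\right) + 273512\right) \left(-416615\right) = \left(\left(-188014\right) \left(- \frac{40631521}{271}\right) + 273512\right) \left(-416615\right) = \left(\frac{7639294789294}{271} + 273512\right) \left(-416615\right) = \frac{7639368911046}{271} \left(-416615\right) = - \frac{3182675678875429290}{271}$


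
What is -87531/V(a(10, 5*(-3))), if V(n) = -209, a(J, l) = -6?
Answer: 87531/209 ≈ 418.81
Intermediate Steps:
-87531/V(a(10, 5*(-3))) = -87531/(-209) = -87531*(-1/209) = 87531/209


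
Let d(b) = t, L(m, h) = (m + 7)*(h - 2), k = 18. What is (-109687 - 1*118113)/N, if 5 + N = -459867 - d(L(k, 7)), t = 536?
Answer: 28475/57551 ≈ 0.49478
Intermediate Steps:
L(m, h) = (-2 + h)*(7 + m) (L(m, h) = (7 + m)*(-2 + h) = (-2 + h)*(7 + m))
d(b) = 536
N = -460408 (N = -5 + (-459867 - 1*536) = -5 + (-459867 - 536) = -5 - 460403 = -460408)
(-109687 - 1*118113)/N = (-109687 - 1*118113)/(-460408) = (-109687 - 118113)*(-1/460408) = -227800*(-1/460408) = 28475/57551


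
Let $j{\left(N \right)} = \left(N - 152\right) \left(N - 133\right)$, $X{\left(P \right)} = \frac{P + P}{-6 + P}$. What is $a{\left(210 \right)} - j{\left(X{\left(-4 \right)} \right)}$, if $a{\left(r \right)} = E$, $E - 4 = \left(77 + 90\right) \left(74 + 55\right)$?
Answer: $\frac{38959}{25} \approx 1558.4$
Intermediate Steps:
$E = 21547$ ($E = 4 + \left(77 + 90\right) \left(74 + 55\right) = 4 + 167 \cdot 129 = 4 + 21543 = 21547$)
$X{\left(P \right)} = \frac{2 P}{-6 + P}$
$a{\left(r \right)} = 21547$
$j{\left(N \right)} = \left(-152 + N\right) \left(-133 + N\right)$
$a{\left(210 \right)} - j{\left(X{\left(-4 \right)} \right)} = 21547 - \left(20216 + \left(2 \left(-4\right) \frac{1}{-6 - 4}\right)^{2} - 285 \cdot 2 \left(-4\right) \frac{1}{-6 - 4}\right) = 21547 - \left(20216 + \left(2 \left(-4\right) \frac{1}{-10}\right)^{2} - 285 \cdot 2 \left(-4\right) \frac{1}{-10}\right) = 21547 - \left(20216 + \left(2 \left(-4\right) \left(- \frac{1}{10}\right)\right)^{2} - 285 \cdot 2 \left(-4\right) \left(- \frac{1}{10}\right)\right) = 21547 - \left(20216 + \left(\frac{4}{5}\right)^{2} - 228\right) = 21547 - \left(20216 + \frac{16}{25} - 228\right) = 21547 - \frac{499716}{25} = \frac{38959}{25}$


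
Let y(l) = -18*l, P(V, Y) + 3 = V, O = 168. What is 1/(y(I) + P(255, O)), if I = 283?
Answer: -1/4842 ≈ -0.00020653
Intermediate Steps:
P(V, Y) = -3 + V
1/(y(I) + P(255, O)) = 1/(-18*283 + (-3 + 255)) = 1/(-5094 + 252) = 1/(-4842) = -1/4842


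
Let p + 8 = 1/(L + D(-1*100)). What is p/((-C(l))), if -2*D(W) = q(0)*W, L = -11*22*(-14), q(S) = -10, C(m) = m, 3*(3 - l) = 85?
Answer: -69309/219488 ≈ -0.31578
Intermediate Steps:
l = -76/3 (l = 3 - 1/3*85 = 3 - 85/3 = -76/3 ≈ -25.333)
L = 3388 (L = -242*(-14) = 3388)
D(W) = 5*W (D(W) = -(-5)*W = 5*W)
p = -23103/2888 (p = -8 + 1/(3388 + 5*(-1*100)) = -8 + 1/(3388 + 5*(-100)) = -8 + 1/(3388 - 500) = -8 + 1/2888 = -23103/2888 ≈ -7.9997)
p/((-C(l))) = -23103/(2888*((-1*(-76/3)))) = -23103/(2888*76/3) = -23103/2888*3/76 = -69309/219488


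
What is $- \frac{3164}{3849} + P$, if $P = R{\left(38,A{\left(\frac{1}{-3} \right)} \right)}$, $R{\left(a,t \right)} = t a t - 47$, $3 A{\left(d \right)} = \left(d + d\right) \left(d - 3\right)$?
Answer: $- \frac{25226681}{935307} \approx -26.972$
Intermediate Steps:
$A{\left(d \right)} = \frac{2 d \left(-3 + d\right)}{3}$ ($A{\left(d \right)} = \frac{\left(d + d\right) \left(d - 3\right)}{3} = \frac{2 d \left(-3 + d\right)}{3}$)
$R{\left(a,t \right)} = -47 + a t^{2}$ ($R{\left(a,t \right)} = a t t - 47 = a t^{2} - 47 = -47 + a t^{2}$)
$P = - \frac{19063}{729}$ ($P = -47 + 38 \left(\frac{2 \left(-3 + \frac{1}{-3}\right)}{3 \left(-3\right)}\right)^{2} = -47 + 38 \left(\frac{2}{3} \left(- \frac{1}{3}\right) \left(-3 - \frac{1}{3}\right)\right)^{2} = -47 + 38 \left(\frac{2}{3} \left(- \frac{1}{3}\right) \left(- \frac{10}{3}\right)\right)^{2} = -47 + 38 \left(\frac{20}{27}\right)^{2} = -47 + 38 \cdot \frac{400}{729} = -47 + \frac{15200}{729} = - \frac{19063}{729} \approx -26.15$)
$- \frac{3164}{3849} + P = - \frac{3164}{3849} - \frac{19063}{729} = - \frac{25226681}{935307}$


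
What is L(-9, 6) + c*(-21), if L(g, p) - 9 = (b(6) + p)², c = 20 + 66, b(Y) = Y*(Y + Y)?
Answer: 4287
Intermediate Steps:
b(Y) = 2*Y² (b(Y) = Y*(2*Y) = 2*Y²)
c = 86
L(g, p) = 9 + (72 + p)² (L(g, p) = 9 + (2*6² + p)² = 9 + (2*36 + p)² = 9 + (72 + p)²)
L(-9, 6) + c*(-21) = (9 + (72 + 6)²) + 86*(-21) = (9 + 78²) - 1806 = (9 + 6084) - 1806 = 6093 - 1806 = 4287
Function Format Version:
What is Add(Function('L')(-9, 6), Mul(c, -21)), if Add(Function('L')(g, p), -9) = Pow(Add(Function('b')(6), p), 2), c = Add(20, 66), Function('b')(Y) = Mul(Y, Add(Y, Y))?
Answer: 4287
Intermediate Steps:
Function('b')(Y) = Mul(2, Pow(Y, 2)) (Function('b')(Y) = Mul(Y, Mul(2, Y)) = Mul(2, Pow(Y, 2)))
c = 86
Function('L')(g, p) = Add(9, Pow(Add(72, p), 2)) (Function('L')(g, p) = Add(9, Pow(Add(Mul(2, Pow(6, 2)), p), 2)) = Add(9, Pow(Add(Mul(2, 36), p), 2)) = Add(9, Pow(Add(72, p), 2)))
Add(Function('L')(-9, 6), Mul(c, -21)) = Add(Add(9, Pow(Add(72, 6), 2)), Mul(86, -21)) = Add(Add(9, Pow(78, 2)), -1806) = Add(Add(9, 6084), -1806) = Add(6093, -1806) = 4287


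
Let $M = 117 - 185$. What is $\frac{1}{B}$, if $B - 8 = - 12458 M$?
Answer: $\frac{1}{847152} \approx 1.1804 \cdot 10^{-6}$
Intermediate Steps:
$M = -68$ ($M = 117 - 185 = -68$)
$B = 847152$ ($B = 8 - -847144 = 8 + 847144 = 847152$)
$\frac{1}{B} = \frac{1}{847152}$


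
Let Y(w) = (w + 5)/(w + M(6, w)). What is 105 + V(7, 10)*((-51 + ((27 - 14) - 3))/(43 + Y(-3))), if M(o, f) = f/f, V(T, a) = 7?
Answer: 589/6 ≈ 98.167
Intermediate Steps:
M(o, f) = 1
Y(w) = (5 + w)/(1 + w) (Y(w) = (w + 5)/(w + 1) = (5 + w)/(1 + w))
105 + V(7, 10)*((-51 + ((27 - 14) - 3))/(43 + Y(-3))) = 105 + 7*((-51 + ((27 - 14) - 3))/(43 + (5 - 3)/(1 - 3))) = 105 + 7*((-51 + (13 - 3))/(43 + 2/(-2))) = 105 + 7*((-51 + 10)/(43 - 1/2*2)) = 105 + 7*(-41/(43 - 1)) = 105 + 7*(-41/42) = 105 - 41/6 = 589/6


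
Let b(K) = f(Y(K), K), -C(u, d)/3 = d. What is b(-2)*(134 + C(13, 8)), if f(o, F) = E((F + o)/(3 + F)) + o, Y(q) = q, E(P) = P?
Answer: -660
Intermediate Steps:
C(u, d) = -3*d
f(o, F) = o + (F + o)/(3 + F) (f(o, F) = (F + o)/(3 + F) + o = o + (F + o)/(3 + F))
b(K) = (2*K + K*(3 + K))/(3 + K) (b(K) = (K + K + K*(3 + K))/(3 + K) = (2*K + K*(3 + K))/(3 + K))
b(-2)*(134 + C(13, 8)) = (-2*(5 - 2)/(3 - 2))*(134 - 3*8) = (-2*3/1)*(134 - 24) = -2*1*3*110 = -6*110 = -660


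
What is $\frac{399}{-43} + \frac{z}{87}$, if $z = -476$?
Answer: $- \frac{55181}{3741} \approx -14.75$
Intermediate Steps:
$\frac{399}{-43} + \frac{z}{87} = \frac{399}{-43} - \frac{476}{87} = 399 \left(- \frac{1}{43}\right) - \frac{476}{87} = - \frac{399}{43} - \frac{476}{87} = - \frac{55181}{3741}$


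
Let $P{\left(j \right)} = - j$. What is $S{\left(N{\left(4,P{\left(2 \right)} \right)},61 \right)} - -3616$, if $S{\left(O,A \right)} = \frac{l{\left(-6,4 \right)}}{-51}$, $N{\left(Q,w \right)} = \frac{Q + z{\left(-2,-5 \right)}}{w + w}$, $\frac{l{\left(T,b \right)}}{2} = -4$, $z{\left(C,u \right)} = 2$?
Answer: $\frac{184424}{51} \approx 3616.2$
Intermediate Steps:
$l{\left(T,b \right)} = -8$ ($l{\left(T,b \right)} = 2 \left(-4\right) = -8$)
$N{\left(Q,w \right)} = \frac{2 + Q}{2 w}$ ($N{\left(Q,w \right)} = \frac{Q + 2}{w + w} = \frac{2 + Q}{2 w}$)
$S{\left(O,A \right)} = \frac{8}{51}$ ($S{\left(O,A \right)} = - \frac{8}{-51} = \left(-8\right) \left(- \frac{1}{51}\right) = \frac{8}{51}$)
$S{\left(N{\left(4,P{\left(2 \right)} \right)},61 \right)} - -3616 = \frac{8}{51} - -3616 = \frac{8}{51} + 3616 = \frac{184424}{51}$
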